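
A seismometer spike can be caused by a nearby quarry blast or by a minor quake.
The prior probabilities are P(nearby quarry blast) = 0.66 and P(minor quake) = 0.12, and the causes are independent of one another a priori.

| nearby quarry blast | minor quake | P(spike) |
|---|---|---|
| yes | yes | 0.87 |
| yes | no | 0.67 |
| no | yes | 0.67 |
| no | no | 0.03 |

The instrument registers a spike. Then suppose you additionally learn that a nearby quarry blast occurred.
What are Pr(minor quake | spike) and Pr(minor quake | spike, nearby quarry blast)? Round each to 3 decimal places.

Pr(minor quake | spike) ≈ 0.195; Pr(minor quake | spike, nearby quarry blast) ≈ 0.150

Enumerate the 4 (nearby quarry blast, minor quake) configurations and weight by the priors:
  P(spike) = 0.03×0.34×0.88 + 0.67×0.34×0.12 + 0.67×0.66×0.88 + 0.87×0.66×0.12
        = 0.008976 + 0.027336 + 0.389136 + 0.068904 = 0.494352
Configurations with minor quake contribute 0.096240, so
  P(minor quake | spike) = 0.096240 / 0.494352 ≈ 0.195

Now condition on the additional information:
P(spike | nearby quarry blast) = 0.67*0.88 + 0.87*0.12 = 0.589600 + 0.104400 = 0.694000
The minor quake-present share is 0.87*0.12 = 0.104400.
Hence the posterior is 0.104400/0.694000 ≈ 0.150.
Conditioning on nearby quarry blast lowers the posterior on minor quake: the classic explaining-away effect in a common-effect structure.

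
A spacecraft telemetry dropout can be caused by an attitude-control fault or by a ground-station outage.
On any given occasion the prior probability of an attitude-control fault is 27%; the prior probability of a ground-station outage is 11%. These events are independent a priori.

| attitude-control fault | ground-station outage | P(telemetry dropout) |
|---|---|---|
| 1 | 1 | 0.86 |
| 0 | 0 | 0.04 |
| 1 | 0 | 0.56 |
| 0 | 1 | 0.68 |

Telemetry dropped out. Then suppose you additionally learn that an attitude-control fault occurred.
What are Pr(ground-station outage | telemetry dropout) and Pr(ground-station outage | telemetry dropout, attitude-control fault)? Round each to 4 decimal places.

Pr(ground-station outage | telemetry dropout) ≈ 0.3330; Pr(ground-station outage | telemetry dropout, attitude-control fault) ≈ 0.1595

Numerator (weight on configurations with ground-station outage): 0.054604 + 0.025542 = 0.080146
Denominator P(telemetry dropout): 0.04·0.73·0.89 + 0.68·0.73·0.11 + 0.56·0.27·0.89 + 0.86·0.27·0.11 = 0.240702
Posterior = 0.080146 / 0.240702 ≈ 0.3330

With the extra evidence:
Weight on ground-station outage=true, given the evidence: 0.86*0.11 = 0.094600
Denominator P(telemetry dropout | attitude-control fault): 0.56*0.89 + 0.86*0.11 = 0.593000
P(ground-station outage | telemetry dropout, attitude-control fault) = 0.094600/0.593000 ≈ 0.1595
Conditioning on attitude-control fault lowers the posterior on ground-station outage: the classic explaining-away effect in a common-effect structure.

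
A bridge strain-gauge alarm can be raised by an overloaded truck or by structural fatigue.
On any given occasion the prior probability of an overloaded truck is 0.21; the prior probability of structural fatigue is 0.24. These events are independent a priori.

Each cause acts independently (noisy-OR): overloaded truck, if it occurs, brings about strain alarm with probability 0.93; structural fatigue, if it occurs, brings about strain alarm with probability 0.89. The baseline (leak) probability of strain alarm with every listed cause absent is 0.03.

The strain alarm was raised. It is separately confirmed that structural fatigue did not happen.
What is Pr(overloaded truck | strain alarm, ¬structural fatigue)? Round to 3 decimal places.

Under noisy-OR, P(strain alarm | causes) = 1 − (1−0.03)·∏(1−qᵢ) over the active causes.
Enumerate both values of overloaded truck and weight by the priors:
  P(strain alarm | ¬structural fatigue) = 0.03×0.79 + 0.9321×0.21
        = 0.023700 + 0.195741 = 0.219441
The terms with overloaded truck present sum to 0.195741, so
  P(overloaded truck | strain alarm, ¬structural fatigue) = 0.195741 / 0.219441 ≈ 0.892

Pr(overloaded truck | strain alarm, ¬structural fatigue) ≈ 0.892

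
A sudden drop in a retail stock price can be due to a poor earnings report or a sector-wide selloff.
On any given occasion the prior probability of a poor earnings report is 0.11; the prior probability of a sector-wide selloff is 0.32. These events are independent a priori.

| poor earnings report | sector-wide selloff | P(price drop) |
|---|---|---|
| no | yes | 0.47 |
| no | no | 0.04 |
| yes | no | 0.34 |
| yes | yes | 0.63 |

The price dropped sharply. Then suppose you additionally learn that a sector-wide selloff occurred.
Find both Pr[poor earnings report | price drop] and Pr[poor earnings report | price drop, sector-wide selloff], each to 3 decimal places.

Pr[poor earnings report | price drop] ≈ 0.231; Pr[poor earnings report | price drop, sector-wide selloff] ≈ 0.142

Numerator (weight on configurations with poor earnings report): 0.025432 + 0.022176 = 0.047608
The normalizing constant is 0.04*0.89*0.68 + 0.47*0.89*0.32 + 0.34*0.11*0.68 + 0.63*0.11*0.32 = 0.205672
P(poor earnings report | price drop) = 0.047608/0.205672 ≈ 0.231

Now also conditioning on sector-wide selloff=true:
For the numerator, keep only poor earnings report=true terms: 0.63*0.11 = 0.069300
Denominator P(price drop | sector-wide selloff): 0.47*0.89 + 0.63*0.11 = 0.487600
P(poor earnings report | price drop, sector-wide selloff) = 0.069300/0.487600 ≈ 0.142
Conditioning on sector-wide selloff lowers the posterior on poor earnings report: the classic explaining-away effect in a common-effect structure.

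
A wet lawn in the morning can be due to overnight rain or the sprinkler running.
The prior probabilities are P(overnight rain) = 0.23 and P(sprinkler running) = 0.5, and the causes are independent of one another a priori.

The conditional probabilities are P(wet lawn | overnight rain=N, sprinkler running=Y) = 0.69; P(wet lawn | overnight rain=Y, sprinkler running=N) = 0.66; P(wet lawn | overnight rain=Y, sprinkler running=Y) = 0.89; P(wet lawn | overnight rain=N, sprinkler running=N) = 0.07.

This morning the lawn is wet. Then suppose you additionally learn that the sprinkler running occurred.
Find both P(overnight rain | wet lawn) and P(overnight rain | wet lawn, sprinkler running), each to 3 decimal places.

For the numerator, keep only overnight rain=true terms: 0.075900 + 0.102350 = 0.178250
The normalizing constant is 0.07·0.77·0.5 + 0.69·0.77·0.5 + 0.66·0.23·0.5 + 0.89·0.23·0.5 = 0.470850
P(overnight rain | wet lawn) = 0.178250/0.470850 ≈ 0.379

Now condition on the additional information:
Enumerate both values of overnight rain and weight by the priors:
  P(wet lawn | sprinkler running) = 0.69*0.77 + 0.89*0.23
        = 0.531300 + 0.204700 = 0.736000
Configurations with overnight rain contribute 0.204700, so
  P(overnight rain | wet lawn, sprinkler running) = 0.204700 / 0.736000 ≈ 0.278
Conditioning on sprinkler running lowers the posterior on overnight rain: the classic explaining-away effect in a common-effect structure.

P(overnight rain | wet lawn) ≈ 0.379; P(overnight rain | wet lawn, sprinkler running) ≈ 0.278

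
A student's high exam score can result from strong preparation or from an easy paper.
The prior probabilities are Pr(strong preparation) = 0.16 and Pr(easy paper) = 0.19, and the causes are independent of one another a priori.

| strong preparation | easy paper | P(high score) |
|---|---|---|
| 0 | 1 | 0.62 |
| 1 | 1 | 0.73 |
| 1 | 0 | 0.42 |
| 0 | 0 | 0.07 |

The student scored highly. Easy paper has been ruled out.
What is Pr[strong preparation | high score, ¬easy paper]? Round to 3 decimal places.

Pr[strong preparation | high score, ¬easy paper] ≈ 0.533

P(high score | ¬easy paper) = 0.07×0.84 + 0.42×0.16 = 0.058800 + 0.067200 = 0.126000
Restricting to configurations with strong preparation present: 0.42×0.16 = 0.067200.
Hence the posterior is 0.067200/0.126000 ≈ 0.533.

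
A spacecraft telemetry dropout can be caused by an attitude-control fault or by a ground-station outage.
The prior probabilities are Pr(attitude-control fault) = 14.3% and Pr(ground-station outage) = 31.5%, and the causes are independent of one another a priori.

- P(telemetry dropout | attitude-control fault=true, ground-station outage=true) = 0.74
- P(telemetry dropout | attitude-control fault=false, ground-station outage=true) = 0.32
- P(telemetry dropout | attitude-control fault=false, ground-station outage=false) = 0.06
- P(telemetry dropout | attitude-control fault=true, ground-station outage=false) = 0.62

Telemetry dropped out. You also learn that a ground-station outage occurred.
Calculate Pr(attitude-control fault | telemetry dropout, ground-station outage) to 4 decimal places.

P(telemetry dropout | ground-station outage) = 0.32×0.857 + 0.74×0.143 = 0.274240 + 0.105820 = 0.380060
Restricting to configurations with attitude-control fault present: 0.74×0.143 = 0.105820.
Hence the posterior is 0.105820/0.380060 ≈ 0.2784.

Pr(attitude-control fault | telemetry dropout, ground-station outage) ≈ 0.2784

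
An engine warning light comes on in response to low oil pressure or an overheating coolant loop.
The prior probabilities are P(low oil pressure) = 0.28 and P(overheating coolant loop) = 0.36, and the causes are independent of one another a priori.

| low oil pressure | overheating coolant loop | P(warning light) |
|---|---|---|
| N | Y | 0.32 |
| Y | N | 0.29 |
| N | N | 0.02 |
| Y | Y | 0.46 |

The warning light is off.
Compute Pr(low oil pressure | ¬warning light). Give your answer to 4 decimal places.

For the numerator, keep only low oil pressure=true terms: 0.127232 + 0.054432 = 0.181664
Denominator P(¬warning light): 0.98×0.72×0.64 + 0.68×0.72×0.36 + 0.71×0.28×0.64 + 0.54×0.28×0.36 = 0.809504
Posterior = 0.181664 / 0.809504 ≈ 0.2244

Pr(low oil pressure | ¬warning light) ≈ 0.2244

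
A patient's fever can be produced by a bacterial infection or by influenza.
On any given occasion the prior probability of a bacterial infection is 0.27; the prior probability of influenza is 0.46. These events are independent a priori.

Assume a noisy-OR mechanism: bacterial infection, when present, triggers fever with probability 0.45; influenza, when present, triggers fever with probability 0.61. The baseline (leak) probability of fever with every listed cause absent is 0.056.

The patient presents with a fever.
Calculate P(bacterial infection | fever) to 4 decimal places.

P(bacterial infection | fever) ≈ 0.4193

Under noisy-OR, P(fever | causes) = 1 − (1−0.056)·∏(1−qᵢ) over the active causes.
P(fever) = 0.056*0.73*0.54 + 0.63184*0.73*0.46 + 0.4808*0.27*0.54 + 0.797512*0.27*0.46 = 0.022075 + 0.212172 + 0.070101 + 0.099051 = 0.403399
Restricting to configurations with bacterial infection present: 0.070101 + 0.099051 = 0.169152.
So P(bacterial infection | fever) = 0.169152/0.403399 ≈ 0.4193.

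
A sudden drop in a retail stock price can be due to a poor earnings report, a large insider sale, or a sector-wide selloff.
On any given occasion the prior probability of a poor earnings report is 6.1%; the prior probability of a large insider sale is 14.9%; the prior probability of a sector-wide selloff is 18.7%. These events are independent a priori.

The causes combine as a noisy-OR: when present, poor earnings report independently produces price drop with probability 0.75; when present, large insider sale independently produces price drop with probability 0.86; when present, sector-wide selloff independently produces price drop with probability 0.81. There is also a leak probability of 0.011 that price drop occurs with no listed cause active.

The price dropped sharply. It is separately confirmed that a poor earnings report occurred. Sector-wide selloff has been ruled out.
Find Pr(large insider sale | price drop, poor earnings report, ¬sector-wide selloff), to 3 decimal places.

Under noisy-OR, P(price drop | causes) = 1 − (1−0.011)·∏(1−qᵢ) over the active causes.
P(price drop | poor earnings report, ¬sector-wide selloff) = 0.75275×0.851 + 0.965385×0.149 = 0.640590 + 0.143842 = 0.784432
The large insider sale-present share is 0.965385×0.149 = 0.143842.
Hence the posterior is 0.143842/0.784432 ≈ 0.183.

Pr(large insider sale | price drop, poor earnings report, ¬sector-wide selloff) ≈ 0.183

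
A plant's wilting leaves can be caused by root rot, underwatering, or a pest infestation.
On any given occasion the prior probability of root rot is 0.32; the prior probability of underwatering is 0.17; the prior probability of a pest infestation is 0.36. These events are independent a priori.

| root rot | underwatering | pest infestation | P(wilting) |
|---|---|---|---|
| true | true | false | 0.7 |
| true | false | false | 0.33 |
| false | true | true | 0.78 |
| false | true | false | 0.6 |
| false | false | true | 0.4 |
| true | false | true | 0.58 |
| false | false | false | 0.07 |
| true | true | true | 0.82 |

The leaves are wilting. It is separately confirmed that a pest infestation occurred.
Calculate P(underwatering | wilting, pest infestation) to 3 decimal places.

P(underwatering | wilting, pest infestation) ≈ 0.262

Enumerate the 4 (root rot, underwatering) configurations and weight by the priors:
  P(wilting | pest infestation) = 0.4×0.68×0.83 + 0.78×0.68×0.17 + 0.58×0.32×0.83 + 0.82×0.32×0.17
        = 0.225760 + 0.090168 + 0.154048 + 0.044608 = 0.514584
Keeping only the underwatering-present terms gives 0.134776, so
  P(underwatering | wilting, pest infestation) = 0.134776 / 0.514584 ≈ 0.262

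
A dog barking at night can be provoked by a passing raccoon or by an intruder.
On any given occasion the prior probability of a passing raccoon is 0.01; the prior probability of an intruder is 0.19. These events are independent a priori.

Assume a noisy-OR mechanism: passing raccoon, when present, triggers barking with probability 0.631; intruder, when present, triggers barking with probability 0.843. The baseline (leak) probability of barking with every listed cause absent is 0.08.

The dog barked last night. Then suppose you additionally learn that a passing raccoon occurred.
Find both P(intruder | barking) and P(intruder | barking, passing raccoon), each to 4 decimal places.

P(intruder | barking) ≈ 0.7007; P(intruder | barking, passing raccoon) ≈ 0.2516

Under noisy-OR, P(barking | causes) = 1 − (1−0.08)·∏(1−qᵢ) over the active causes.
By total probability over the 4 (passing raccoon, intruder) configurations:
  P(barking) = 0.08·0.99·0.81 + 0.85556·0.99·0.19 + 0.66052·0.01·0.81 + 0.946702·0.01·0.19
        = 0.064152 + 0.160931 + 0.005350 + 0.001799 = 0.232232
Configurations with intruder contribute 0.162730, so
  P(intruder | barking) = 0.162730 / 0.232232 ≈ 0.7007

With the extra evidence:
Numerator (weight on configurations with intruder): 0.946702×0.19 = 0.179873
The normalizing constant is 0.66052×0.81 + 0.946702×0.19 = 0.714894
Posterior = 0.179873 / 0.714894 ≈ 0.2516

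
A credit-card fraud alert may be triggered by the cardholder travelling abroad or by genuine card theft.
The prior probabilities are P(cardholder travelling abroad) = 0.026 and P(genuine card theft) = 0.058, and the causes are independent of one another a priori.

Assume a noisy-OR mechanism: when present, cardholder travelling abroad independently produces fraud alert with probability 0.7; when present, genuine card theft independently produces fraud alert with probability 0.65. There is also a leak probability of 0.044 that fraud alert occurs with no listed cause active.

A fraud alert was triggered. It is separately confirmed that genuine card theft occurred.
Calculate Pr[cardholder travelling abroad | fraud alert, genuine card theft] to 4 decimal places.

Under noisy-OR, P(fraud alert | causes) = 1 − (1−0.044)·∏(1−qᵢ) over the active causes.
P(fraud alert | genuine card theft) = 0.6654×0.974 + 0.89962×0.026 = 0.648100 + 0.023390 = 0.671490
The cardholder travelling abroad-present share is 0.89962×0.026 = 0.023390.
P(cardholder travelling abroad | fraud alert, genuine card theft) = 0.023390 / 0.671490 ≈ 0.0348

Pr[cardholder travelling abroad | fraud alert, genuine card theft] ≈ 0.0348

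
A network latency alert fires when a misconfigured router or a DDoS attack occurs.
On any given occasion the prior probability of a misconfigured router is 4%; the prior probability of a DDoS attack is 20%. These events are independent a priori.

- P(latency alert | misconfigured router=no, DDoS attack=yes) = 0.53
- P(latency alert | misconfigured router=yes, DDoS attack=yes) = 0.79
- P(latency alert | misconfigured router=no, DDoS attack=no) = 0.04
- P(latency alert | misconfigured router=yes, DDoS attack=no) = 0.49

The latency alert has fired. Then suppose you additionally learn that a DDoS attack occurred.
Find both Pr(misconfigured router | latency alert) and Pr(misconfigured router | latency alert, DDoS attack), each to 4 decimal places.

Pr(misconfigured router | latency alert) ≈ 0.1424; Pr(misconfigured router | latency alert, DDoS attack) ≈ 0.0585

P(latency alert) = 0.04*0.96*0.8 + 0.53*0.96*0.2 + 0.49*0.04*0.8 + 0.79*0.04*0.2 = 0.030720 + 0.101760 + 0.015680 + 0.006320 = 0.154480
The misconfigured router-present share is 0.015680 + 0.006320 = 0.022000.
P(misconfigured router | latency alert) = 0.022000 / 0.154480 ≈ 0.1424

Now condition on the additional information:
By total probability over both values of misconfigured router:
  P(latency alert | DDoS attack) = 0.53*0.96 + 0.79*0.04
        = 0.508800 + 0.031600 = 0.540400
Configurations with misconfigured router contribute 0.031600, so
  P(misconfigured router | latency alert, DDoS attack) = 0.031600 / 0.540400 ≈ 0.0585
The drop from 0.1424 to 0.0585 is the explaining-away (discounting) effect.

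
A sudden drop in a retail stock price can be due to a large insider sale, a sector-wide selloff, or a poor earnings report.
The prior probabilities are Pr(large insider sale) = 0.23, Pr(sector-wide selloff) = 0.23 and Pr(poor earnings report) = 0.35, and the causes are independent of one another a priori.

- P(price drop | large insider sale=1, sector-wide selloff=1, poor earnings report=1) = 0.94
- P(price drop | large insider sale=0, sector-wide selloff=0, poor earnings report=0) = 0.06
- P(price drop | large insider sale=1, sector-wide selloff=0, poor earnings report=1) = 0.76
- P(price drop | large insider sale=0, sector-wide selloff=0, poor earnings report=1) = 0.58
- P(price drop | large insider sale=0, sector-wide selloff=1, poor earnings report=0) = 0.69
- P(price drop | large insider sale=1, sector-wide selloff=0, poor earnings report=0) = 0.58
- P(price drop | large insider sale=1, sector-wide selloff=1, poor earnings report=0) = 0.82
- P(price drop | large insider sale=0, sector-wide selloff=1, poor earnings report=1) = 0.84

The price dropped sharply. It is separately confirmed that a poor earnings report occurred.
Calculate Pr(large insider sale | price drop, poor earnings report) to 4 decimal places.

Pr(large insider sale | price drop, poor earnings report) ≈ 0.2723

Sum P(price drop|·) weighted by the priors over the 4 (large insider sale, sector-wide selloff) configurations:
  P(price drop | poor earnings report) = 0.58*0.77*0.77 + 0.84*0.77*0.23 + 0.76*0.23*0.77 + 0.94*0.23*0.23
        = 0.343882 + 0.148764 + 0.134596 + 0.049726 = 0.676968
Keeping only the large insider sale-present terms gives 0.184322, so
  P(large insider sale | price drop, poor earnings report) = 0.184322 / 0.676968 ≈ 0.2723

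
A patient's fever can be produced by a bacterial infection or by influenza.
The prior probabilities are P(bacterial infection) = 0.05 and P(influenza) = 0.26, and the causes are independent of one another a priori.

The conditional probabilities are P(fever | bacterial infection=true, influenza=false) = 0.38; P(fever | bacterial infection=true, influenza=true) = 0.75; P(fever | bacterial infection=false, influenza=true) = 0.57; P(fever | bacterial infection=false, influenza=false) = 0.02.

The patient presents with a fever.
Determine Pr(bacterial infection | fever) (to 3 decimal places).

Pr(bacterial infection | fever) ≈ 0.133

P(fever) = 0.02·0.95·0.74 + 0.57·0.95·0.26 + 0.38·0.05·0.74 + 0.75·0.05·0.26 = 0.014060 + 0.140790 + 0.014060 + 0.009750 = 0.178660
The bacterial infection-present share is 0.014060 + 0.009750 = 0.023810.
P(bacterial infection | fever) = 0.023810 / 0.178660 ≈ 0.133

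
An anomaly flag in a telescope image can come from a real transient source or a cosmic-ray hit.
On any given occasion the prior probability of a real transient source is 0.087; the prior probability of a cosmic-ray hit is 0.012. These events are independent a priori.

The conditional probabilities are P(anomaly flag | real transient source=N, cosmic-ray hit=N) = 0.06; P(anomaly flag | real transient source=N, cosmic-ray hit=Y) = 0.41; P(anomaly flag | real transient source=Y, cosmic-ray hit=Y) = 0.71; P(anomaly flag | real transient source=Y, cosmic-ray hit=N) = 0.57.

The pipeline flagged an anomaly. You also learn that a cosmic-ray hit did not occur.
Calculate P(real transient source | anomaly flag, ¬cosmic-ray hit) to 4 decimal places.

P(anomaly flag | ¬cosmic-ray hit) = 0.06*0.913 + 0.57*0.087 = 0.054780 + 0.049590 = 0.104370
The real transient source-present share is 0.57*0.087 = 0.049590.
Hence the posterior is 0.049590/0.104370 ≈ 0.4751.

P(real transient source | anomaly flag, ¬cosmic-ray hit) ≈ 0.4751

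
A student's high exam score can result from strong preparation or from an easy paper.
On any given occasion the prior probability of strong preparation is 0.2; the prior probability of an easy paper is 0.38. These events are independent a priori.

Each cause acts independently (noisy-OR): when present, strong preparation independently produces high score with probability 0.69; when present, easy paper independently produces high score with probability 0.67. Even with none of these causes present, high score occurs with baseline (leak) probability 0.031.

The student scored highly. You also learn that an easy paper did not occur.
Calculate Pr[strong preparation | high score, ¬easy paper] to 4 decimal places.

Pr[strong preparation | high score, ¬easy paper] ≈ 0.8494

Under noisy-OR, P(high score | causes) = 1 − (1−0.031)·∏(1−qᵢ) over the active causes.
For the numerator, keep only strong preparation=true terms: 0.69961×0.2 = 0.139922
Denominator P(high score | ¬easy paper): 0.031×0.8 + 0.69961×0.2 = 0.164722
P(strong preparation | high score, ¬easy paper) = 0.139922/0.164722 ≈ 0.8494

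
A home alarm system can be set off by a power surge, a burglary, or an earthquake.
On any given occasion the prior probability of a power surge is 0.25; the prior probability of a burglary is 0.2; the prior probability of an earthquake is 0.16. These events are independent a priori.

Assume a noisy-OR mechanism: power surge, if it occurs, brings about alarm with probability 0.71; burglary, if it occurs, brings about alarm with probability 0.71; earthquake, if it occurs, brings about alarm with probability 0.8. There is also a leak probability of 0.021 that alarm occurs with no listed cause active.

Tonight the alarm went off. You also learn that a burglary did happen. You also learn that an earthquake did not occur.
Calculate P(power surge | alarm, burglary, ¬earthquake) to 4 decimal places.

Under noisy-OR, P(alarm | causes) = 1 − (1−0.021)·∏(1−qᵢ) over the active causes.
Numerator (weight on configurations with power surge): 0.917666·0.25 = 0.229416
The normalizing constant is 0.71609·0.75 + 0.917666·0.25 = 0.766484
Posterior = 0.229416 / 0.766484 ≈ 0.2993

P(power surge | alarm, burglary, ¬earthquake) ≈ 0.2993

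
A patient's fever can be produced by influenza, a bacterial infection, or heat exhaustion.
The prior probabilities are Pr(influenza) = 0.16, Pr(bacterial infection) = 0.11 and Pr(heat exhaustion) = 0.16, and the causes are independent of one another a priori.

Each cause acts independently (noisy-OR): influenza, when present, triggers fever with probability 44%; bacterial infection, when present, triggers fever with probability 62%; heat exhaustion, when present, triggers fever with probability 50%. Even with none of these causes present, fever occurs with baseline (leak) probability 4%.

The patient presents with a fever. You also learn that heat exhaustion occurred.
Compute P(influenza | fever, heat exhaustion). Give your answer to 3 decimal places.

Under noisy-OR, P(fever | causes) = 1 − (1−0.04)·∏(1−qᵢ) over the active causes.
P(fever | heat exhaustion) = 0.52·0.84·0.89 + 0.8176·0.84·0.11 + 0.7312·0.16·0.89 + 0.897856·0.16·0.11 = 0.388752 + 0.075546 + 0.104123 + 0.015802 = 0.584223
The influenza-present share is 0.104123 + 0.015802 = 0.119925.
P(influenza | fever, heat exhaustion) = 0.119925 / 0.584223 ≈ 0.205

P(influenza | fever, heat exhaustion) ≈ 0.205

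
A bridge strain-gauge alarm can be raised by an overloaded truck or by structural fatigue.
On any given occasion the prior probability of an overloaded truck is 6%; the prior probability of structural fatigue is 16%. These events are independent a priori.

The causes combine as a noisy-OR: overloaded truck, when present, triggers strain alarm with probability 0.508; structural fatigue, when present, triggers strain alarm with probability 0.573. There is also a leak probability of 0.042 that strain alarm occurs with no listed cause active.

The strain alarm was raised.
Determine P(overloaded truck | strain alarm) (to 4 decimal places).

P(overloaded truck | strain alarm) ≈ 0.2195

Under noisy-OR, P(strain alarm | causes) = 1 − (1−0.042)·∏(1−qᵢ) over the active causes.
Weight on overloaded truck=true, given the evidence: 0.026645 + 0.007668 = 0.034313
Denominator P(strain alarm): 0.042×0.94×0.84 + 0.590934×0.94×0.16 + 0.528664×0.06×0.84 + 0.79874×0.06×0.16 = 0.156352
Posterior = 0.034313 / 0.156352 ≈ 0.2195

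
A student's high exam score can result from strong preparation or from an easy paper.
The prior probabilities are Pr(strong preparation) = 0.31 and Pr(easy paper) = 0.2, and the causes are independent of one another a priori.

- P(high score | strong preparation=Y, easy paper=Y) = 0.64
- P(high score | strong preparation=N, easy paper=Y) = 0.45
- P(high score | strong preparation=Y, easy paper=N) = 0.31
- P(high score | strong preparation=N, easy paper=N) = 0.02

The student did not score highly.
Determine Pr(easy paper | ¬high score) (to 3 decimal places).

Pr(easy paper | ¬high score) ≈ 0.121

For the numerator, keep only easy paper=true terms: 0.075900 + 0.022320 = 0.098220
Denominator P(¬high score): 0.98·0.69·0.8 + 0.55·0.69·0.2 + 0.69·0.31·0.8 + 0.36·0.31·0.2 = 0.810300
P(easy paper | ¬high score) = 0.098220/0.810300 ≈ 0.121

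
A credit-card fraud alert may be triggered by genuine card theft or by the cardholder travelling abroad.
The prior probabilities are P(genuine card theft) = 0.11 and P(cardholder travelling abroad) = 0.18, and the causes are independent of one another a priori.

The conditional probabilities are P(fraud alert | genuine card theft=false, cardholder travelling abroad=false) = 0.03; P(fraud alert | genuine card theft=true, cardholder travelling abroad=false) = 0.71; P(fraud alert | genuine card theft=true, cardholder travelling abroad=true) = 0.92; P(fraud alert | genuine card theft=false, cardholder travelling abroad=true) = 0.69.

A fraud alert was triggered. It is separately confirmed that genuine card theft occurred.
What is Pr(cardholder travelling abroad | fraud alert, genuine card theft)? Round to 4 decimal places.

By total probability over both values of cardholder travelling abroad:
  P(fraud alert | genuine card theft) = 0.71×0.82 + 0.92×0.18
        = 0.582200 + 0.165600 = 0.747800
The terms with cardholder travelling abroad present sum to 0.165600, so
  P(cardholder travelling abroad | fraud alert, genuine card theft) = 0.165600 / 0.747800 ≈ 0.2214

Pr(cardholder travelling abroad | fraud alert, genuine card theft) ≈ 0.2214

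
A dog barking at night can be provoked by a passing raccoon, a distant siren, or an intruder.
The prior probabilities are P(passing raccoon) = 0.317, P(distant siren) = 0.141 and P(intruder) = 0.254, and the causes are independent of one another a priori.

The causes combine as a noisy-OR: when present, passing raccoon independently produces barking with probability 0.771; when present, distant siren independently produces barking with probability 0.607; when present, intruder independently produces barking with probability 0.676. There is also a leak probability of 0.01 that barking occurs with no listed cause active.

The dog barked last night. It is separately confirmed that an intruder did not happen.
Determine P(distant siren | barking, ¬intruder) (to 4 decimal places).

Under noisy-OR, P(barking | causes) = 1 − (1−0.01)·∏(1−qᵢ) over the active causes.
By total probability over the 4 (passing raccoon, distant siren) configurations:
  P(barking | ¬intruder) = 0.01·0.683·0.859 + 0.61093·0.683·0.141 + 0.77329·0.317·0.859 + 0.910903·0.317·0.141
        = 0.005867 + 0.058834 + 0.210569 + 0.040715 = 0.315985
Keeping only the distant siren-present terms gives 0.099549, so
  P(distant siren | barking, ¬intruder) = 0.099549 / 0.315985 ≈ 0.3150

P(distant siren | barking, ¬intruder) ≈ 0.3150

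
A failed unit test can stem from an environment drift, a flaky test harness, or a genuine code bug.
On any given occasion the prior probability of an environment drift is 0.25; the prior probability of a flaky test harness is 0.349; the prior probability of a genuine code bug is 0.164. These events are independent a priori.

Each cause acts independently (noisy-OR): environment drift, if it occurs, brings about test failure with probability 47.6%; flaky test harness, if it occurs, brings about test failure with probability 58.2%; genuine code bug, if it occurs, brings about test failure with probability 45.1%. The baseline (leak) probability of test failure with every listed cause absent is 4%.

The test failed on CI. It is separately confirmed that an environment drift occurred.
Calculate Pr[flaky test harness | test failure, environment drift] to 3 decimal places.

Pr[flaky test harness | test failure, environment drift] ≈ 0.447

Under noisy-OR, P(test failure | causes) = 1 − (1−0.04)·∏(1−qᵢ) over the active causes.
For the numerator, keep only flaky test harness=true terms: 0.230414 + 0.050629 = 0.281043
Normalizer over all consistent configurations: 0.49696*0.651*0.836 + 0.723831*0.651*0.164 + 0.789729*0.349*0.836 + 0.884561*0.349*0.164 = 0.628786
Posterior = 0.281043 / 0.628786 ≈ 0.447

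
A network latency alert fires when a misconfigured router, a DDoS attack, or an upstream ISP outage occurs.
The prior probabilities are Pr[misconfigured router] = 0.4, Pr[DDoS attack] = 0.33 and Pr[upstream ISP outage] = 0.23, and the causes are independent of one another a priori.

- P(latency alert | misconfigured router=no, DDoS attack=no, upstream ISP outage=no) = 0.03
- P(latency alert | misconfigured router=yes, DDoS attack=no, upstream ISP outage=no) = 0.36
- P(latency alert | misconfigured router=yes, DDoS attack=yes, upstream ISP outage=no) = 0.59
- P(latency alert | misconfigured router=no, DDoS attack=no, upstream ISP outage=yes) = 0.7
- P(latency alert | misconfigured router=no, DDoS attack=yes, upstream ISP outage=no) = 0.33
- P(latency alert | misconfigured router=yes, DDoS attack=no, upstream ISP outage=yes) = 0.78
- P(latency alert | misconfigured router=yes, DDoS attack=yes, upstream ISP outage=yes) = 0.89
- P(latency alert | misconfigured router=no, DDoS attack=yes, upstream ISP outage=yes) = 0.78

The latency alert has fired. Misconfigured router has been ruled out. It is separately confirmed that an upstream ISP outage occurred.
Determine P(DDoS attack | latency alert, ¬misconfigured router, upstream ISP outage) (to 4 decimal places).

For the numerator, keep only DDoS attack=true terms: 0.78×0.33 = 0.257400
Denominator P(latency alert | ¬misconfigured router, upstream ISP outage): 0.7×0.67 + 0.78×0.33 = 0.726400
Posterior = 0.257400 / 0.726400 ≈ 0.3544

P(DDoS attack | latency alert, ¬misconfigured router, upstream ISP outage) ≈ 0.3544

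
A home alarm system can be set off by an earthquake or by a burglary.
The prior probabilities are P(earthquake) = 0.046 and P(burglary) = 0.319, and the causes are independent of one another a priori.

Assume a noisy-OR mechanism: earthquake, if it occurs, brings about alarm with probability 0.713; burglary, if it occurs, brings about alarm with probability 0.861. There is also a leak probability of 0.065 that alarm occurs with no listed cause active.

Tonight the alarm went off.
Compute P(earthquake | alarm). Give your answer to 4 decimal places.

P(earthquake | alarm) ≈ 0.1077

Under noisy-OR, P(alarm | causes) = 1 − (1−0.065)·∏(1−qᵢ) over the active causes.
Enumerate the 4 (earthquake, burglary) configurations and weight by the priors:
  P(alarm) = 0.065·0.954·0.681 + 0.870035·0.954·0.319 + 0.731655·0.046·0.681 + 0.9627·0.046·0.319
        = 0.042229 + 0.264774 + 0.022920 + 0.014127 = 0.344050
Keeping only the earthquake-present terms gives 0.037047, so
  P(earthquake | alarm) = 0.037047 / 0.344050 ≈ 0.1077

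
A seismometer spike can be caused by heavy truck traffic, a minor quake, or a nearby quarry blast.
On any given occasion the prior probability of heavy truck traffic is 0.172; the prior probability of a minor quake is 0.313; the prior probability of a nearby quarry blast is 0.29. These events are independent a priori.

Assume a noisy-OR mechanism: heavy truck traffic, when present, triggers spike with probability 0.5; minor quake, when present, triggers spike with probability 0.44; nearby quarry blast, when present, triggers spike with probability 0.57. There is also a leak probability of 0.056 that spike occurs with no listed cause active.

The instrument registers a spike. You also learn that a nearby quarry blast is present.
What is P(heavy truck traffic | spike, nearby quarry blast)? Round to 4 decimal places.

Under noisy-OR, P(spike | causes) = 1 − (1−0.056)·∏(1−qᵢ) over the active causes.
For the numerator, keep only heavy truck traffic=true terms: 0.094181 + 0.047717 = 0.141898
Denominator P(spike | nearby quarry blast): 0.59408·0.828·0.687 + 0.772685·0.828·0.313 + 0.79704·0.172·0.687 + 0.886342·0.172·0.313 = 0.680084
Posterior = 0.141898 / 0.680084 ≈ 0.2086

P(heavy truck traffic | spike, nearby quarry blast) ≈ 0.2086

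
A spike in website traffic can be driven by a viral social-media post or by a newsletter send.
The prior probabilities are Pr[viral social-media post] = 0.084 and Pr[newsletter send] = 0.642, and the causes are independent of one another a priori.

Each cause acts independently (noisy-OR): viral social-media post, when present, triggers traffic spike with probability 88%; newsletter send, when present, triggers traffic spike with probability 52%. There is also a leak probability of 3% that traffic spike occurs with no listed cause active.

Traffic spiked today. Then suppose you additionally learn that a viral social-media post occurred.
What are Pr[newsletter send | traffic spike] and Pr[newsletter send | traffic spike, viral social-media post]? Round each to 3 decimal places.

Under noisy-OR, P(traffic spike | causes) = 1 − (1−0.03)·∏(1−qᵢ) over the active causes.
P(traffic spike) = 0.03×0.916×0.358 + 0.5344×0.916×0.642 + 0.8836×0.084×0.358 + 0.944128×0.084×0.642 = 0.009838 + 0.314266 + 0.026572 + 0.050915 = 0.401591
Of this, 0.365181 comes from 0.314266 + 0.050915 (the newsletter send=true cases).
P(newsletter send | traffic spike) = 0.365181 / 0.401591 ≈ 0.909

Now also conditioning on viral social-media post=true:
Weight on newsletter send=true, given the evidence: 0.944128×0.642 = 0.606130
Normalizer over all consistent configurations: 0.8836×0.358 + 0.944128×0.642 = 0.922459
P(newsletter send | traffic spike, viral social-media post) = 0.606130/0.922459 ≈ 0.657
Conditioning on viral social-media post lowers the posterior on newsletter send: the classic explaining-away effect in a common-effect structure.

Pr[newsletter send | traffic spike] ≈ 0.909; Pr[newsletter send | traffic spike, viral social-media post] ≈ 0.657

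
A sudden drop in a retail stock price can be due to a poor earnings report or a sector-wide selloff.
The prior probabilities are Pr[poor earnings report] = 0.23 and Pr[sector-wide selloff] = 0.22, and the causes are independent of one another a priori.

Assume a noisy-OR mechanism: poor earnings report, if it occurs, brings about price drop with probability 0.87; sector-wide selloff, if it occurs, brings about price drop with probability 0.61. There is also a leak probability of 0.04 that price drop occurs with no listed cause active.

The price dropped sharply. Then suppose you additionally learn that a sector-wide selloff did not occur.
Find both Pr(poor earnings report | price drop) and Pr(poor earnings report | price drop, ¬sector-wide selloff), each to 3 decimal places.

Under noisy-OR, P(price drop | causes) = 1 − (1−0.04)·∏(1−qᵢ) over the active causes.
For the numerator, keep only poor earnings report=true terms: 0.157011 + 0.048137 = 0.205148
The normalizing constant is 0.04·0.77·0.78 + 0.6256·0.77·0.22 + 0.8752·0.23·0.78 + 0.951328·0.23·0.22 = 0.335149
Posterior = 0.205148 / 0.335149 ≈ 0.612

With the extra evidence:
Sum P(price drop|·) weighted by the priors over both values of poor earnings report:
  P(price drop | ¬sector-wide selloff) = 0.04·0.77 + 0.8752·0.23
        = 0.030800 + 0.201296 = 0.232096
The terms with poor earnings report present sum to 0.201296, so
  P(poor earnings report | price drop, ¬sector-wide selloff) = 0.201296 / 0.232096 ≈ 0.867

Pr(poor earnings report | price drop) ≈ 0.612; Pr(poor earnings report | price drop, ¬sector-wide selloff) ≈ 0.867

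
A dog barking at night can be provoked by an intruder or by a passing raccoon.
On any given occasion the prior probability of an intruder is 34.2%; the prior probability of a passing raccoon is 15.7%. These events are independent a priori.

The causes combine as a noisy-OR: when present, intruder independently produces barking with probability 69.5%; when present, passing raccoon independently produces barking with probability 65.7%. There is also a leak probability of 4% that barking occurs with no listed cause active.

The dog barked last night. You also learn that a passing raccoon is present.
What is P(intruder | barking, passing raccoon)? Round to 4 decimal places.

Under noisy-OR, P(barking | causes) = 1 − (1−0.04)·∏(1−qᵢ) over the active causes.
P(barking | passing raccoon) = 0.67072·0.658 + 0.89957·0.342 = 0.441334 + 0.307653 = 0.748987
Of this, 0.307653 comes from 0.89957·0.342 (the intruder=true cases).
Hence the posterior is 0.307653/0.748987 ≈ 0.4108.

P(intruder | barking, passing raccoon) ≈ 0.4108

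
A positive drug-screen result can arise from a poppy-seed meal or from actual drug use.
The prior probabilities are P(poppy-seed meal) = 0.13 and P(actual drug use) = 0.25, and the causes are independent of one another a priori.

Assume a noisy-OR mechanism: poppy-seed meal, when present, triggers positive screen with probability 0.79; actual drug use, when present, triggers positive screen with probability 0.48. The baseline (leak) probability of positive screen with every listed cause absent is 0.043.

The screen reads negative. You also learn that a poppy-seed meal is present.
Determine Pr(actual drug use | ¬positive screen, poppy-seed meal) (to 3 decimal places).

Under noisy-OR, P(positive screen | causes) = 1 − (1−0.043)·∏(1−qᵢ) over the active causes.
For the numerator, keep only actual drug use=true terms: 0.104504*0.25 = 0.026126
Denominator P(¬positive screen | poppy-seed meal): 0.20097*0.75 + 0.104504*0.25 = 0.176854
P(actual drug use | ¬positive screen, poppy-seed meal) = 0.026126/0.176854 ≈ 0.148

Pr(actual drug use | ¬positive screen, poppy-seed meal) ≈ 0.148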